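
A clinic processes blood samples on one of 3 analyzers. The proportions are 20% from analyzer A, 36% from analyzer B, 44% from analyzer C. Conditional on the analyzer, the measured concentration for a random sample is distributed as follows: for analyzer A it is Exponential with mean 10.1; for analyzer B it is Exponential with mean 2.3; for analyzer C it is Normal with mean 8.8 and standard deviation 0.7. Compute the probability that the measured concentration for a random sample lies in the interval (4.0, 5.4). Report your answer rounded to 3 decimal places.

0.046

Conditional on each analyzer, P(4.0 < X < 5.4): A: 0.0871078; B: 0.0800964; C: 5.95455e-07.
By total probability, P(4.0 < X < 5.4) = 0.2·0.0871078 + 0.36·0.0800964 + 0.44·5.95455e-07 = 0.0462565.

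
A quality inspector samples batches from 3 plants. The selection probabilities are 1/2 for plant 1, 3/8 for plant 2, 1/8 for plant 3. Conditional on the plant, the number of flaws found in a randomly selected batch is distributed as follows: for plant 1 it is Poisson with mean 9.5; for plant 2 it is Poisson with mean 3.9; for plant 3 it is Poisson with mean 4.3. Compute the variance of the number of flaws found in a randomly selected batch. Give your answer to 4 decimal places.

Per component, 1: μ=9.5, E[X²]=99.75; 2: μ=3.9, E[X²]=19.11; 3: μ=4.3, E[X²]=22.79.
E[X] = 0.5·9.5 + 0.375·3.9 + 0.125·4.3 = 6.75.
E[X²] = 0.5·99.75 + 0.375·19.11 + 0.125·22.79 = 59.89.
Var(X) = E[X²] − (E[X])² = 59.89 − 45.5625 = 14.3275.

14.3275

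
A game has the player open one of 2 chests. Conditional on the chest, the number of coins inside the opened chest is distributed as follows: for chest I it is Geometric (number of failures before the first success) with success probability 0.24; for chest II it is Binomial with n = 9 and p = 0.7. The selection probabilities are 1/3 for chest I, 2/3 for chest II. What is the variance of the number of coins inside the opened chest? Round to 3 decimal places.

Per component, I: μ=3.16667, E[X²]=23.2222; II: μ=6.3, E[X²]=41.58.
E[X] = 0.333333·3.16667 + 0.666667·6.3 = 5.25556.
E[X²] = 0.333333·23.2222 + 0.666667·41.58 = 35.4607.
Var(X) = E[X²] − (E[X])² = 35.4607 − 27.6209 = 7.83988.

7.840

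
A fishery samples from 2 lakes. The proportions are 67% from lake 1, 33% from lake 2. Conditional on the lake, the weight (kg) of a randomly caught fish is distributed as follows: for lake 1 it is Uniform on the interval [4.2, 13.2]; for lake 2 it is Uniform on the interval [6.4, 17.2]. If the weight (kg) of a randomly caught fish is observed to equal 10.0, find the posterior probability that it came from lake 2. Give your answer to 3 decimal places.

0.291

Likelihoods f(10.0 | ·): 1: 0.111111; 2: 0.0925926.
Posterior ∝ prior × likelihood. Numerator for 2: 0.33·0.0925926 = 0.0305556.
Normalizing constant: 0.67·0.111111 + 0.33·0.0925926 = 0.105.
P(2 | observation) = 0.0305556 / 0.105 = 0.291005.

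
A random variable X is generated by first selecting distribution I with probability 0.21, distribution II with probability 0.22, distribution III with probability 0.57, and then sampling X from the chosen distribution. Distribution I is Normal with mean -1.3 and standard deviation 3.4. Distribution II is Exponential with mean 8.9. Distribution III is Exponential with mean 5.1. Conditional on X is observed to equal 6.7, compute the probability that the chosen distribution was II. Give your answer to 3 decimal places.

0.269

Likelihoods f(6.7 | ·): I: 0.007366; II: 0.052926; III: 0.0527092.
Posterior ∝ prior × likelihood. Numerator for II: 0.22·0.052926 = 0.0116437.
Normalizing constant: 0.21·0.007366 + 0.22·0.052926 + 0.57·0.0527092 = 0.0432348.
P(II | observation) = 0.0116437 / 0.0432348 = 0.269314.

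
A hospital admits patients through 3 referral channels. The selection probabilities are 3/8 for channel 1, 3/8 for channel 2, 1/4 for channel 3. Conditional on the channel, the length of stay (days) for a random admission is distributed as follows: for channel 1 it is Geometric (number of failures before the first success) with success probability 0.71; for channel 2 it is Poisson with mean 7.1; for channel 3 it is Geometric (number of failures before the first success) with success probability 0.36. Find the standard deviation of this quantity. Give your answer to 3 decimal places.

Per component, 1: μ=0.408451, E[X²]=0.742115; 2: μ=7.1, E[X²]=57.51; 3: μ=1.77778, E[X²]=8.09877.
E[X] = 0.375·0.408451 + 0.375·7.1 + 0.25·1.77778 = 3.26011.
E[X²] = 0.375·0.742115 + 0.375·57.51 + 0.25·8.09877 = 23.8692.
Var(X) = E[X²] − (E[X])² = 23.8692 − 10.6283 = 13.2409.
SD(X) = √13.2409 = 3.6388.

3.639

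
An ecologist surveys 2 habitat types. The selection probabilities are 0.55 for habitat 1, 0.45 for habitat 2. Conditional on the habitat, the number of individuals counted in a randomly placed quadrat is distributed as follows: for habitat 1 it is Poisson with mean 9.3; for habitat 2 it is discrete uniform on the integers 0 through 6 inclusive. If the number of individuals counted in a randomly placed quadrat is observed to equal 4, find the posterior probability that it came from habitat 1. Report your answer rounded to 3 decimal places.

Likelihoods P(X=4 | ·): 1: 0.0284959; 2: 0.142857.
Posterior ∝ prior × likelihood. Numerator for 1: 0.55·0.0284959 = 0.0156727.
Normalizing constant: 0.55·0.0284959 + 0.45·0.142857 = 0.0799584.
P(1 | observation) = 0.0156727 / 0.0799584 = 0.196011.

0.196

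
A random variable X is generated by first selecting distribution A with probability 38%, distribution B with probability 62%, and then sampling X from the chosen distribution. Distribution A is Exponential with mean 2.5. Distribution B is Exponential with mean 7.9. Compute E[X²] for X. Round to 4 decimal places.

For each component E[X²] = Var + (mean)², giving A: 12.5; B: 124.82.
Overall E[X²] = 0.38·12.5 + 0.62·124.82 = 82.1384.

82.1384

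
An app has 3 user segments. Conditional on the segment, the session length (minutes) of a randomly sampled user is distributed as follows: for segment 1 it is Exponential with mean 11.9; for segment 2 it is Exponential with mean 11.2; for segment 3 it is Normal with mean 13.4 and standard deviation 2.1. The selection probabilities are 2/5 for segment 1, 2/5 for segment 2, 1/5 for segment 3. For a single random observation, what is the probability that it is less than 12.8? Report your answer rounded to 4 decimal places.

Conditional on each segment, P(X < 12.8): 1: 0.658917; 2: 0.681093; 3: 0.387548.
By total probability, P(X < 12.8) = 0.4·0.658917 + 0.4·0.681093 + 0.2·0.387548 = 0.613514.

0.6135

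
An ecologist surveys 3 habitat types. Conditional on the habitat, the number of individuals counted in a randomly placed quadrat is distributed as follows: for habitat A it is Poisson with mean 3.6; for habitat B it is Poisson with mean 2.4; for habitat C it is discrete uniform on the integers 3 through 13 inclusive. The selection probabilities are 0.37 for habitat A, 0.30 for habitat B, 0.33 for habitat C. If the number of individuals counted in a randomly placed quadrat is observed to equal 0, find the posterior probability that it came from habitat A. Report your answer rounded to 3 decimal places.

0.271

Likelihoods P(X=0 | ·): A: 0.0273237; B: 0.090718; C: 0.
Posterior ∝ prior × likelihood. Numerator for A: 0.37·0.0273237 = 0.0101098.
Normalizing constant: 0.37·0.0273237 + 0.3·0.090718 + 0.33·0 = 0.0373252.
P(A | observation) = 0.0101098 / 0.0373252 = 0.270857.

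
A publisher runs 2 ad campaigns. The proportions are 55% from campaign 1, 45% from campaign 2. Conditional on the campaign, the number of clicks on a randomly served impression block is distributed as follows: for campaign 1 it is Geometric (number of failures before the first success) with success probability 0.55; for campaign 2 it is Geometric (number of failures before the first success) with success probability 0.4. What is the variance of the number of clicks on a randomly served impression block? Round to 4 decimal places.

2.6207

Per component, 1: μ=0.818182, E[X²]=2.15702; 2: μ=1.5, E[X²]=6.
E[X] = 0.55·0.818182 + 0.45·1.5 = 1.125.
E[X²] = 0.55·2.15702 + 0.45·6 = 3.88636.
Var(X) = E[X²] − (E[X])² = 3.88636 − 1.26562 = 2.62074.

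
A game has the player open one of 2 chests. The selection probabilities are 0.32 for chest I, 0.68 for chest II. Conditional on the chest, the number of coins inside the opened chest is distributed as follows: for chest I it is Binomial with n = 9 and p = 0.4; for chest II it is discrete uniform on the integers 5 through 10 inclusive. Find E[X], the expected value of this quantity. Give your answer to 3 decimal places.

Component means — I: 3.6; II: 7.5.
E[X] = 0.32·3.6 + 0.68·7.5 = 6.252.

6.252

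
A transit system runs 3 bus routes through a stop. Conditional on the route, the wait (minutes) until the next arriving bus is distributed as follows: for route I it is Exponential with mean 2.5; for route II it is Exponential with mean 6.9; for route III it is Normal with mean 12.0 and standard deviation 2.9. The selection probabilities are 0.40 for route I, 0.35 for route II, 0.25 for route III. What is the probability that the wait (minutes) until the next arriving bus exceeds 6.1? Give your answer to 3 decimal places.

Conditional on each route, P(X > 6.1): I: 0.0871609; II: 0.413103; III: 0.979049.
By total probability, P(X > 6.1) = 0.4·0.0871609 + 0.35·0.413103 + 0.25·0.979049 = 0.424213.

0.424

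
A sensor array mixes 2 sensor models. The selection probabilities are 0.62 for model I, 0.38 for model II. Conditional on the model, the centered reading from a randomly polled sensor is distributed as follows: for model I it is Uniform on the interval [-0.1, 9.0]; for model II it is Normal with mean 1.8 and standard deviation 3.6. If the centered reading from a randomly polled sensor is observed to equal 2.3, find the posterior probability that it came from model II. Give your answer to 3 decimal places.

Likelihoods f(2.3 | ·): I: 0.10989; II: 0.109754.
Posterior ∝ prior × likelihood. Numerator for II: 0.38·0.109754 = 0.0417064.
Normalizing constant: 0.62·0.10989 + 0.38·0.109754 = 0.109838.
P(II | observation) = 0.0417064 / 0.109838 = 0.379707.

0.380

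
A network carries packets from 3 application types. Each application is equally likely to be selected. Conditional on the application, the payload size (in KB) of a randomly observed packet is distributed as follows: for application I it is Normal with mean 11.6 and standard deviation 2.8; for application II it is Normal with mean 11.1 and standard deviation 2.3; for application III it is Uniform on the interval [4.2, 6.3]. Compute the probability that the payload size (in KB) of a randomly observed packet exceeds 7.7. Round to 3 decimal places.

Conditional on each application, P(X > 7.7): I: 0.918169; II: 0.930331; III: 0.
By total probability, P(X > 7.7) = 0.333333·0.918169 + 0.333333·0.930331 + 0.333333·0 = 0.616167.

0.616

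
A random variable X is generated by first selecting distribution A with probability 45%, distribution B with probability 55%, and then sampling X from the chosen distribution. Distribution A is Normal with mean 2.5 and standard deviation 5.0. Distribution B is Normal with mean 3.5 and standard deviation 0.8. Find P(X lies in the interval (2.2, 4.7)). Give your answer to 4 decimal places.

Conditional on each component, P(2.2 < X < 4.7): A: 0.193954; B: 0.881112.
By total probability, P(2.2 < X < 4.7) = 0.45·0.193954 + 0.55·0.881112 = 0.57189.

0.5719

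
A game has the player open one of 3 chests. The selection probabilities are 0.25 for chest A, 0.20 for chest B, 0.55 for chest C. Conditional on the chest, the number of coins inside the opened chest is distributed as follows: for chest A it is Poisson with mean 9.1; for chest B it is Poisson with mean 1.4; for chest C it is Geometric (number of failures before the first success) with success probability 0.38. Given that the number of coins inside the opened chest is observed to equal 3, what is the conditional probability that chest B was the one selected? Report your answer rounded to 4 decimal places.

Likelihoods P(X=3 | ·): A: 0.0140247; B: 0.112777; C: 0.0905646.
Posterior ∝ prior × likelihood. Numerator for B: 0.2·0.112777 = 0.0225554.
Normalizing constant: 0.25·0.0140247 + 0.2·0.112777 + 0.55·0.0905646 = 0.0758721.
P(B | observation) = 0.0225554 / 0.0758721 = 0.297282.

0.2973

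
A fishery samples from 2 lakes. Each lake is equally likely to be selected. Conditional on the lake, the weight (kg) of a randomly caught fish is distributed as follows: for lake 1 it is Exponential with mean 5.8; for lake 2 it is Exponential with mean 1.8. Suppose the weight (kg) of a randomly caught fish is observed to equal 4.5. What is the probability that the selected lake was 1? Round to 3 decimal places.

Likelihoods f(4.5 | ·): 1: 0.0793632; 2: 0.0456028.
Posterior ∝ prior × likelihood. Numerator for 1: 0.5·0.0793632 = 0.0396816.
Normalizing constant: 0.5·0.0793632 + 0.5·0.0456028 = 0.062483.
P(1 | observation) = 0.0396816 / 0.062483 = 0.635079.

0.635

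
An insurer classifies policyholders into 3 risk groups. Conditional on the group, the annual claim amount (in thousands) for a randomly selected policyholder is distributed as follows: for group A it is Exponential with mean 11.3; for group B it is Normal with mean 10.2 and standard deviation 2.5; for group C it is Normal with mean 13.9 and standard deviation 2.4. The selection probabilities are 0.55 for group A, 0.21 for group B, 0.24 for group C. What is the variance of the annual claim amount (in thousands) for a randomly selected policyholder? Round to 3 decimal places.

Per component, A: μ=11.3, E[X²]=255.38; B: μ=10.2, E[X²]=110.29; C: μ=13.9, E[X²]=198.97.
E[X] = 0.55·11.3 + 0.21·10.2 + 0.24·13.9 = 11.693.
E[X²] = 0.55·255.38 + 0.21·110.29 + 0.24·198.97 = 211.373.
Var(X) = E[X²] − (E[X])² = 211.373 − 136.726 = 74.6465.

74.646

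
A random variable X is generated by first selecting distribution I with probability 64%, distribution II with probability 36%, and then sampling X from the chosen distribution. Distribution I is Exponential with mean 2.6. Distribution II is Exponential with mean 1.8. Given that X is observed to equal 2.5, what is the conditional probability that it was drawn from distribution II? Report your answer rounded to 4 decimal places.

Likelihoods f(2.5 | ·): I: 0.14704; II: 0.138529.
Posterior ∝ prior × likelihood. Numerator for II: 0.36·0.138529 = 0.0498704.
Normalizing constant: 0.64·0.14704 + 0.36·0.138529 = 0.143976.
P(II | observation) = 0.0498704 / 0.143976 = 0.34638.

0.3464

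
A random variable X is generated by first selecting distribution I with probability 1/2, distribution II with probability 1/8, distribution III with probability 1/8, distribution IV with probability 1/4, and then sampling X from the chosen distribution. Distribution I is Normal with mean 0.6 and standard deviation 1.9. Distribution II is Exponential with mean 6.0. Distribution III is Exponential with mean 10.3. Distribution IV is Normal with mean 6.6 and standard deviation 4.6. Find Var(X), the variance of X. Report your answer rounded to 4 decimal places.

37.7873

Per component, I: μ=0.6, E[X²]=3.97; II: μ=6, E[X²]=72; III: μ=10.3, E[X²]=212.18; IV: μ=6.6, E[X²]=64.72.
E[X] = 0.5·0.6 + 0.125·6 + 0.125·10.3 + 0.25·6.6 = 3.9875.
E[X²] = 0.5·3.97 + 0.125·72 + 0.125·212.18 + 0.25·64.72 = 53.6875.
Var(X) = E[X²] − (E[X])² = 53.6875 − 15.9002 = 37.7873.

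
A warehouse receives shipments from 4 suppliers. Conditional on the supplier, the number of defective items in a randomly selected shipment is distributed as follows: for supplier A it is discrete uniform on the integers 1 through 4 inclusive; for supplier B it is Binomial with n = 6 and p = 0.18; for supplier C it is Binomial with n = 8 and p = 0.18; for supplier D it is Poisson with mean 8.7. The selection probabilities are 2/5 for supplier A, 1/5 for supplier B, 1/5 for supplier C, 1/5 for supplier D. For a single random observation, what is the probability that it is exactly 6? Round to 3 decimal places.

Conditional on each supplier, P(X = 6): A: 0; B: 3.40122e-05; C: 0.000640355; D: 0.100328.
By total probability, P(X = 6) = 0.4·0 + 0.2·3.40122e-05 + 0.2·0.000640355 + 0.2·0.100328 = 0.0202004.

0.020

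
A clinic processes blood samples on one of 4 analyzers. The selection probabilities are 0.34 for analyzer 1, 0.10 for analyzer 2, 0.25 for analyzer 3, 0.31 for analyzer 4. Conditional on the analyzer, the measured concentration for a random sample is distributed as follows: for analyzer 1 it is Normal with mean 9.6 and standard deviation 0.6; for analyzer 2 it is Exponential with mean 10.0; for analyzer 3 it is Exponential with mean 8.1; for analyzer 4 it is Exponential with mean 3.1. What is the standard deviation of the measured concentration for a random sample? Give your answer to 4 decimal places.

6.1366

Per component, 1: μ=9.6, E[X²]=92.52; 2: μ=10, E[X²]=200; 3: μ=8.1, E[X²]=131.22; 4: μ=3.1, E[X²]=19.22.
E[X] = 0.34·9.6 + 0.1·10 + 0.25·8.1 + 0.31·3.1 = 7.25.
E[X²] = 0.34·92.52 + 0.1·200 + 0.25·131.22 + 0.31·19.22 = 90.22.
Var(X) = E[X²] − (E[X])² = 90.22 − 52.5625 = 37.6575.
SD(X) = √37.6575 = 6.13657.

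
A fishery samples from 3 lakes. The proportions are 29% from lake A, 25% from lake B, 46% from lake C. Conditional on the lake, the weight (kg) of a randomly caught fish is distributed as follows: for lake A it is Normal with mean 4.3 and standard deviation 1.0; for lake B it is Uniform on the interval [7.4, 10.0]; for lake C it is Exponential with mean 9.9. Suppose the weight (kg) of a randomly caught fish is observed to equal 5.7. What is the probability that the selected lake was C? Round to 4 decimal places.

0.3757

Likelihoods f(5.7 | ·): A: 0.149727; B: 0; C: 0.0567958.
Posterior ∝ prior × likelihood. Numerator for C: 0.46·0.0567958 = 0.0261261.
Normalizing constant: 0.29·0.149727 + 0.25·0 + 0.46·0.0567958 = 0.069547.
P(C | observation) = 0.0261261 / 0.069547 = 0.375661.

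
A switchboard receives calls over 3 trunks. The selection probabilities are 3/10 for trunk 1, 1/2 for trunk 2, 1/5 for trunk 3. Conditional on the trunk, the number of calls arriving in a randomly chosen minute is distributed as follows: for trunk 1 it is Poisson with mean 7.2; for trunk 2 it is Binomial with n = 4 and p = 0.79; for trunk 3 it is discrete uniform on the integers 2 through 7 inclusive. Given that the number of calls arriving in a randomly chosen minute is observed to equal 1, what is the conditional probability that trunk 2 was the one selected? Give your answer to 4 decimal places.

0.9007

Likelihoods P(X=1 | ·): 1: 0.00537542; 2: 0.0292648; 3: 0.
Posterior ∝ prior × likelihood. Numerator for 2: 0.5·0.0292648 = 0.0146324.
Normalizing constant: 0.3·0.00537542 + 0.5·0.0292648 + 0.2·0 = 0.016245.
P(2 | observation) = 0.0146324 / 0.016245 = 0.900731.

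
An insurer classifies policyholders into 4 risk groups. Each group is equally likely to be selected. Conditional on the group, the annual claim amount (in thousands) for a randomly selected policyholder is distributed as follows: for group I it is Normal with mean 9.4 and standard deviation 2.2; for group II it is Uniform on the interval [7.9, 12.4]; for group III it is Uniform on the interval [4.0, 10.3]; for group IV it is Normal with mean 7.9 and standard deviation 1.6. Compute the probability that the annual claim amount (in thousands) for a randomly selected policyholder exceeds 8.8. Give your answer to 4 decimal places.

0.4831

Conditional on each group, P(X > 8.8): I: 0.607469; II: 0.8; III: 0.238095; IV: 0.286888.
By total probability, P(X > 8.8) = 0.25·0.607469 + 0.25·0.8 + 0.25·0.238095 + 0.25·0.286888 = 0.483113.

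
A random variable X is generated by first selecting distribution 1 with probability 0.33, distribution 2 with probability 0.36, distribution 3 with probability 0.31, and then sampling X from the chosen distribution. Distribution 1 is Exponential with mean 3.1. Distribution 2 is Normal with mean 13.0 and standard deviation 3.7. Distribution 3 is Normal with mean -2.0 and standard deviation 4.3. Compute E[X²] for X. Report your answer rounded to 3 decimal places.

79.083

For each component E[X²] = Var + (mean)², giving 1: 19.22; 2: 182.69; 3: 22.49.
Overall E[X²] = 0.33·19.22 + 0.36·182.69 + 0.31·22.49 = 79.0829.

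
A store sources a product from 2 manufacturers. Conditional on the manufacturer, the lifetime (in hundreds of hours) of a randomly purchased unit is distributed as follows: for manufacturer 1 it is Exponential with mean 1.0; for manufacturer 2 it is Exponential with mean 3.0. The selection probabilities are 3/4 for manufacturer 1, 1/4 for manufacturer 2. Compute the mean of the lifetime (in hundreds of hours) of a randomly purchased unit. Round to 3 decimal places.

Component means — 1: 1; 2: 3.
E[X] = 0.75·1 + 0.25·3 = 1.5.

1.500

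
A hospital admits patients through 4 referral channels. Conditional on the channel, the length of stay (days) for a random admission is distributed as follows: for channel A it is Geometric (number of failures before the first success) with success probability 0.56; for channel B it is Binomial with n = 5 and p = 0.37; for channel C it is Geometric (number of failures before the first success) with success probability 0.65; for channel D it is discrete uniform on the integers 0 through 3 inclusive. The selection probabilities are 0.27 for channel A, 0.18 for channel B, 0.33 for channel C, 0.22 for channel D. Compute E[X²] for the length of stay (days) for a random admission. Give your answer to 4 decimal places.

2.5104

For each component E[X²] = Var + (mean)², giving A: 2.02041; B: 4.588; C: 1.11834; D: 3.5.
Overall E[X²] = 0.27·2.02041 + 0.18·4.588 + 0.33·1.11834 + 0.22·3.5 = 2.5104.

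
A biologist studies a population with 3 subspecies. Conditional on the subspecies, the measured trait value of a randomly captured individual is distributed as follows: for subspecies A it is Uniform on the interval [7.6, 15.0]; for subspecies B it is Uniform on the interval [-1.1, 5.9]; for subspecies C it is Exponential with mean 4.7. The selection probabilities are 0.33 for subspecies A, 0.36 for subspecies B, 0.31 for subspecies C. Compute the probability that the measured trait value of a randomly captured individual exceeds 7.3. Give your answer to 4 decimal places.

0.3956

Conditional on each subspecies, P(X > 7.3): A: 1; B: 0; C: 0.211572.
By total probability, P(X > 7.3) = 0.33·1 + 0.36·0 + 0.31·0.211572 = 0.395587.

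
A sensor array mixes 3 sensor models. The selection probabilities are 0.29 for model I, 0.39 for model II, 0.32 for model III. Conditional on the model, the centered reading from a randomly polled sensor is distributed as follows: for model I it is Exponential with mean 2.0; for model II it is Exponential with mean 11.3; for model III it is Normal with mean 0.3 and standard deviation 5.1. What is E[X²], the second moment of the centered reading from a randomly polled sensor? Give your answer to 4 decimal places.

110.2702

For each component E[X²] = Var + (mean)², giving I: 8; II: 255.38; III: 26.1.
Overall E[X²] = 0.29·8 + 0.39·255.38 + 0.32·26.1 = 110.27.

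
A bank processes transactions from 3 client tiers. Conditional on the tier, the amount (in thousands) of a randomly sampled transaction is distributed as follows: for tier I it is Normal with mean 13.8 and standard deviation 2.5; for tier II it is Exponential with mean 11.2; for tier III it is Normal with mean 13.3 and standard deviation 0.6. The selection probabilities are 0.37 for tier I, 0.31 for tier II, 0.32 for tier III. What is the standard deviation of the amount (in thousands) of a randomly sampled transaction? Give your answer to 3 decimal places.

Per component, I: μ=13.8, E[X²]=196.69; II: μ=11.2, E[X²]=250.88; III: μ=13.3, E[X²]=177.25.
E[X] = 0.37·13.8 + 0.31·11.2 + 0.32·13.3 = 12.834.
E[X²] = 0.37·196.69 + 0.31·250.88 + 0.32·177.25 = 207.268.
Var(X) = E[X²] − (E[X])² = 207.268 − 164.712 = 42.5565.
SD(X) = √42.5565 = 6.52354.

6.524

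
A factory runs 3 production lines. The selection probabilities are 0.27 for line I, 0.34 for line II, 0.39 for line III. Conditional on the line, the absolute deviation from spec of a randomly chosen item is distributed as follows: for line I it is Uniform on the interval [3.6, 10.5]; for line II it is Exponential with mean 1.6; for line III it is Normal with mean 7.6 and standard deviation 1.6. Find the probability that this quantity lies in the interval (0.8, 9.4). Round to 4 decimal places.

Conditional on each line, P(0.8 < X < 9.4): I: 0.84058; II: 0.603722; III: 0.869695.
By total probability, P(0.8 < X < 9.4) = 0.27·0.84058 + 0.34·0.603722 + 0.39·0.869695 = 0.771403.

0.7714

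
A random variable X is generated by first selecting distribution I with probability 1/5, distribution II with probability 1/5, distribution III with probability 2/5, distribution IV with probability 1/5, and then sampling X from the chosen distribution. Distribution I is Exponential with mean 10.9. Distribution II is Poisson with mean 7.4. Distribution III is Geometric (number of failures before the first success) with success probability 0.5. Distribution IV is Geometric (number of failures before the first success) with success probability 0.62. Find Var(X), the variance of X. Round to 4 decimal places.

43.9349

Per component, I: μ=10.9, E[X²]=237.62; II: μ=7.4, E[X²]=62.16; III: μ=1, E[X²]=3; IV: μ=0.612903, E[X²]=1.3642.
E[X] = 0.2·10.9 + 0.2·7.4 + 0.4·1 + 0.2·0.612903 = 4.18258.
E[X²] = 0.2·237.62 + 0.2·62.16 + 0.4·3 + 0.2·1.3642 = 61.4288.
Var(X) = E[X²] − (E[X])² = 61.4288 − 17.494 = 43.9349.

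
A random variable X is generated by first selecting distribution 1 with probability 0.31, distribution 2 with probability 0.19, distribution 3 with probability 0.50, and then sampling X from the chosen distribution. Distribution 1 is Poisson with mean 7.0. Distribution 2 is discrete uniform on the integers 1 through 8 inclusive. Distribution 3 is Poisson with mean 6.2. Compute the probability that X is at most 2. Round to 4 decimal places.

0.0835

Conditional on each component, P(X ≤ 2): 1: 0.0296362; 2: 0.25; 3: 0.0536176.
By total probability, P(X ≤ 2) = 0.31·0.0296362 + 0.19·0.25 + 0.5·0.0536176 = 0.083496.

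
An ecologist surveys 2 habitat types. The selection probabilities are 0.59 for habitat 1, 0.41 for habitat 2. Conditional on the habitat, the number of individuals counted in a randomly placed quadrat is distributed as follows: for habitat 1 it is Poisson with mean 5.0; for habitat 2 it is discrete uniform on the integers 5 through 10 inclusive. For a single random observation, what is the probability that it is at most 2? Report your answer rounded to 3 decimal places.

0.074

Conditional on each habitat, P(X ≤ 2): 1: 0.124652; 2: 0.
By total probability, P(X ≤ 2) = 0.59·0.124652 + 0.41·0 = 0.0735447.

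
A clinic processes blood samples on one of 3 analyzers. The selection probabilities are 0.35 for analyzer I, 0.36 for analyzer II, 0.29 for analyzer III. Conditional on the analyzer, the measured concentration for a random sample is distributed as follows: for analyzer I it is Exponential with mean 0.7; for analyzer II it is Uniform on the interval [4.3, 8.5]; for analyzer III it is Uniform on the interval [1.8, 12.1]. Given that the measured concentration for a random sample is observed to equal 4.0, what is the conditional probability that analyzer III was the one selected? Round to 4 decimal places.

Likelihoods f(4.0 | ·): I: 0.00471215; II: 0; III: 0.0970874.
Posterior ∝ prior × likelihood. Numerator for III: 0.29·0.0970874 = 0.0281553.
Normalizing constant: 0.35·0.00471215 + 0.36·0 + 0.29·0.0970874 = 0.0298046.
P(III | observation) = 0.0281553 / 0.0298046 = 0.944664.

0.9447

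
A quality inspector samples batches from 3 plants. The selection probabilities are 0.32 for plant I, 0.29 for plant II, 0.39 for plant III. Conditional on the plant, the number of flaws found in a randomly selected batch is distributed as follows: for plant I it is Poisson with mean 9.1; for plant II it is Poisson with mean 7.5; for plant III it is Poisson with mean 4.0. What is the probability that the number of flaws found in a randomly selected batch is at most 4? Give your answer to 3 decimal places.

Conditional on each plant, P(X ≤ 4): I: 0.0516822; II: 0.132062; III: 0.628837.
By total probability, P(X ≤ 4) = 0.32·0.0516822 + 0.29·0.132062 + 0.39·0.628837 = 0.300083.

0.300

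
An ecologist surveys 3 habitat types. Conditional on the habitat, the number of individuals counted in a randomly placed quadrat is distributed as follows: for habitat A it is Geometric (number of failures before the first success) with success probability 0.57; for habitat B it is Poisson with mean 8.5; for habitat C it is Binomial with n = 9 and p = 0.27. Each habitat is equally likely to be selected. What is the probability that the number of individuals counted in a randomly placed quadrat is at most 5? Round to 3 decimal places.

Conditional on each habitat, P(X ≤ 5): A: 0.993679; B: 0.149597; C: 0.98514.
By total probability, P(X ≤ 5) = 0.333333·0.993679 + 0.333333·0.149597 + 0.333333·0.98514 = 0.709472.

0.709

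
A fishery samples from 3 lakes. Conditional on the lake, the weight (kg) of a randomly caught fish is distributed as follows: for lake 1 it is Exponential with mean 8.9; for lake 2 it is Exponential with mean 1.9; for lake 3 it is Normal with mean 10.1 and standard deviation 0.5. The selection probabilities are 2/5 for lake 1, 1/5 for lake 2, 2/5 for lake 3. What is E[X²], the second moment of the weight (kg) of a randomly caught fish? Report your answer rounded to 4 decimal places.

For each component E[X²] = Var + (mean)², giving 1: 158.42; 2: 7.22; 3: 102.26.
Overall E[X²] = 0.4·158.42 + 0.2·7.22 + 0.4·102.26 = 105.716.

105.7160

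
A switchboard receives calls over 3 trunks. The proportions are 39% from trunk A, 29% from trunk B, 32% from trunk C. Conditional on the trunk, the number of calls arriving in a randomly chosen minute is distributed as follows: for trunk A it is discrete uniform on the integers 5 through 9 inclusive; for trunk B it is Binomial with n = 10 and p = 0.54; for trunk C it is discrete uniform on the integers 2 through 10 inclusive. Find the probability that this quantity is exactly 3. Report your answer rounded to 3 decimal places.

0.059

Conditional on each trunk, P(X = 3): A: 0; B: 0.0823507; C: 0.111111.
By total probability, P(X = 3) = 0.39·0 + 0.29·0.0823507 + 0.32·0.111111 = 0.0594373.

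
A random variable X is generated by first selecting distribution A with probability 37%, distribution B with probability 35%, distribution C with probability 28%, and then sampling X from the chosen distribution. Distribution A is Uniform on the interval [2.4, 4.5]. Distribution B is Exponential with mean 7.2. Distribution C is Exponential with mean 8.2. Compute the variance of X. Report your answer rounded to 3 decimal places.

41.364

Per component, A: μ=3.45, E[X²]=12.27; B: μ=7.2, E[X²]=103.68; C: μ=8.2, E[X²]=134.48.
E[X] = 0.37·3.45 + 0.35·7.2 + 0.28·8.2 = 6.0925.
E[X²] = 0.37·12.27 + 0.35·103.68 + 0.28·134.48 = 78.4823.
Var(X) = E[X²] − (E[X])² = 78.4823 − 37.1186 = 41.3637.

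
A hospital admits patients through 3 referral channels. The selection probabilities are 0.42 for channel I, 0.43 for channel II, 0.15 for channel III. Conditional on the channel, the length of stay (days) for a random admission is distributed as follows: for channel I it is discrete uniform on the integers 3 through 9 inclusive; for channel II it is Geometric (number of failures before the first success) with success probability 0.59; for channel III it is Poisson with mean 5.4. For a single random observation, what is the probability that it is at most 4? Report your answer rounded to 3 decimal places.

0.601

Conditional on each channel, P(X ≤ 4): I: 0.285714; II: 0.988414; III: 0.373311.
By total probability, P(X ≤ 4) = 0.42·0.285714 + 0.43·0.988414 + 0.15·0.373311 = 0.601015.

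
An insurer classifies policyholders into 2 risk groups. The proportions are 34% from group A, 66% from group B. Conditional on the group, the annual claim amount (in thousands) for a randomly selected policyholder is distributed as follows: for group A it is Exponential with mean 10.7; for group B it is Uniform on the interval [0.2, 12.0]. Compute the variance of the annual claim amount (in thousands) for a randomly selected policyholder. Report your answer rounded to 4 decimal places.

51.3331

Per component, A: μ=10.7, E[X²]=228.98; B: μ=6.1, E[X²]=48.8133.
E[X] = 0.34·10.7 + 0.66·6.1 = 7.664.
E[X²] = 0.34·228.98 + 0.66·48.8133 = 110.07.
Var(X) = E[X²] − (E[X])² = 110.07 − 58.7369 = 51.3331.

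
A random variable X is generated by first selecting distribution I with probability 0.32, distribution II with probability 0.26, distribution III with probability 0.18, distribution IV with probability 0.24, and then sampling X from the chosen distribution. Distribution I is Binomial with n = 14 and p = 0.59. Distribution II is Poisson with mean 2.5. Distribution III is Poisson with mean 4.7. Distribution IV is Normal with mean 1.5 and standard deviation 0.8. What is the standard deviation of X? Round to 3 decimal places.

3.235

Per component, I: μ=8.26, E[X²]=71.6142; II: μ=2.5, E[X²]=8.75; III: μ=4.7, E[X²]=26.79; IV: μ=1.5, E[X²]=2.89.
E[X] = 0.32·8.26 + 0.26·2.5 + 0.18·4.7 + 0.24·1.5 = 4.4992.
E[X²] = 0.32·71.6142 + 0.26·8.75 + 0.18·26.79 + 0.24·2.89 = 30.7073.
Var(X) = E[X²] − (E[X])² = 30.7073 − 20.2428 = 10.4645.
SD(X) = √10.4645 = 3.23489.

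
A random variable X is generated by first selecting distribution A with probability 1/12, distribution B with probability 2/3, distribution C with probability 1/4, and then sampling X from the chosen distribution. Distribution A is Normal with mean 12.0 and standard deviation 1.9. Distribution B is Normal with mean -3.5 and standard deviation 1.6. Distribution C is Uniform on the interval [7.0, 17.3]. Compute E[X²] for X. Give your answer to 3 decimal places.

61.290

For each component E[X²] = Var + (mean)², giving A: 147.61; B: 14.81; C: 156.463.
Overall E[X²] = 0.0833333·147.61 + 0.666667·14.81 + 0.25·156.463 = 61.29.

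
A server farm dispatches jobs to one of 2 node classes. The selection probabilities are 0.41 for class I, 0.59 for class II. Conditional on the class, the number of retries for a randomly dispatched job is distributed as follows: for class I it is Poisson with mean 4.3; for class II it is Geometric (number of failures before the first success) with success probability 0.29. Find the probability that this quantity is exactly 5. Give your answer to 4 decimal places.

0.0990

Conditional on each class, P(X = 5): I: 0.166224; II: 0.0523227.
By total probability, P(X = 5) = 0.41·0.166224 + 0.59·0.0523227 = 0.0990224.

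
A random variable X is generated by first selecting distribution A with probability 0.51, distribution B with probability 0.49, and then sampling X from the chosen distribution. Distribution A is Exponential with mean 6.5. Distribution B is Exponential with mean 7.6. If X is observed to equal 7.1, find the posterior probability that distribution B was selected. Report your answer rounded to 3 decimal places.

Likelihoods f(7.1 | ·): A: 0.0516064; B: 0.0516968.
Posterior ∝ prior × likelihood. Numerator for B: 0.49·0.0516968 = 0.0253314.
Normalizing constant: 0.51·0.0516064 + 0.49·0.0516968 = 0.0516507.
P(B | observation) = 0.0253314 / 0.0516507 = 0.490438.

0.490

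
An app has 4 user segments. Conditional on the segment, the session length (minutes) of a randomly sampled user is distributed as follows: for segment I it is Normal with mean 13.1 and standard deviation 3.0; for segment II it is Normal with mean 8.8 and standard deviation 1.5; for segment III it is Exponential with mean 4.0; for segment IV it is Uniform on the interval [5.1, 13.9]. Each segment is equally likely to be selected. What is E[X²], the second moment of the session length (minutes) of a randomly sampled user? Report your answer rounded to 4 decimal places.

For each component E[X²] = Var + (mean)², giving I: 180.61; II: 79.69; III: 32; IV: 96.7033.
Overall E[X²] = 0.25·180.61 + 0.25·79.69 + 0.25·32 + 0.25·96.7033 = 97.2508.

97.2508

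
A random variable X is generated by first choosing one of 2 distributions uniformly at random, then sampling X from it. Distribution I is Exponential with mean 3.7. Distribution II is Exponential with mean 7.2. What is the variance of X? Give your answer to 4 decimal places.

35.8275

Per component, I: μ=3.7, E[X²]=27.38; II: μ=7.2, E[X²]=103.68.
E[X] = 0.5·3.7 + 0.5·7.2 = 5.45.
E[X²] = 0.5·27.38 + 0.5·103.68 = 65.53.
Var(X) = E[X²] − (E[X])² = 65.53 − 29.7025 = 35.8275.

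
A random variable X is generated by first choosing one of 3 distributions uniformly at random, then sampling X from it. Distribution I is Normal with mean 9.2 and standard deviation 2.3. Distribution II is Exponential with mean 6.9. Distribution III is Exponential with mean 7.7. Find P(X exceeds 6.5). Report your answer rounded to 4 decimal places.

0.5665

Conditional on each component, P(X > 6.5): I: 0.879785; II: 0.389836; III: 0.42992.
By total probability, P(X > 6.5) = 0.333333·0.879785 + 0.333333·0.389836 + 0.333333·0.42992 = 0.566514.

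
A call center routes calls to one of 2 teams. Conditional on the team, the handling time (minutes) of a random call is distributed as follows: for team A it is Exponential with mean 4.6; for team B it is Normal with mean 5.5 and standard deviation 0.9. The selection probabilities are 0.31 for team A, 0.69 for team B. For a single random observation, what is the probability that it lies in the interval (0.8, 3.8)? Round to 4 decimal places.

0.1451

Conditional on each team, P(0.8 < X < 3.8): A: 0.402611; B: 0.0294533.
By total probability, P(0.8 < X < 3.8) = 0.31·0.402611 + 0.69·0.0294533 = 0.145132.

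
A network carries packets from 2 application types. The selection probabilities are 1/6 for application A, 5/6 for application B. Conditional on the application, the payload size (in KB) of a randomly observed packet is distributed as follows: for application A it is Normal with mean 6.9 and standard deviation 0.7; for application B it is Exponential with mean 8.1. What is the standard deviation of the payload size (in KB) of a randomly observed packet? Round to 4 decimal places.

7.4133

Per component, A: μ=6.9, E[X²]=48.1; B: μ=8.1, E[X²]=131.22.
E[X] = 0.166667·6.9 + 0.833333·8.1 = 7.9.
E[X²] = 0.166667·48.1 + 0.833333·131.22 = 117.367.
Var(X) = E[X²] − (E[X])² = 117.367 − 62.41 = 54.9567.
SD(X) = √54.9567 = 7.41328.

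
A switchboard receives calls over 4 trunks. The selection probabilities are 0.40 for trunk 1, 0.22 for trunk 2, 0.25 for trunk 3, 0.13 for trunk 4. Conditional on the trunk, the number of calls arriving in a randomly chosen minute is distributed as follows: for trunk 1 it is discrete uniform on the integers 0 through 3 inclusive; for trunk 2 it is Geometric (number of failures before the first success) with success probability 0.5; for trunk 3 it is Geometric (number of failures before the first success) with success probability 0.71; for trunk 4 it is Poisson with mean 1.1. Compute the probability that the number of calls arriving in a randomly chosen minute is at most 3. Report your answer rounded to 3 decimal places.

0.981

Conditional on each trunk, P(X ≤ 3): 1: 1; 2: 0.9375; 3: 0.992927; 4: 0.974258.
By total probability, P(X ≤ 3) = 0.4·1 + 0.22·0.9375 + 0.25·0.992927 + 0.13·0.974258 = 0.981135.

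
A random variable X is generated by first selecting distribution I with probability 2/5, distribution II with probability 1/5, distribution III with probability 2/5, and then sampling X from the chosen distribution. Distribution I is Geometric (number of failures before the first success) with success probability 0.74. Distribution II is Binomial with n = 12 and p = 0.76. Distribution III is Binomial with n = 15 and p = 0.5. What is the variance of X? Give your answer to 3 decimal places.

Per component, I: μ=0.351351, E[X²]=0.598247; II: μ=9.12, E[X²]=85.3632; III: μ=7.5, E[X²]=60.
E[X] = 0.4·0.351351 + 0.2·9.12 + 0.4·7.5 = 4.96454.
E[X²] = 0.4·0.598247 + 0.2·85.3632 + 0.4·60 = 41.3119.
Var(X) = E[X²] − (E[X])² = 41.3119 − 24.6467 = 16.6653.

16.665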